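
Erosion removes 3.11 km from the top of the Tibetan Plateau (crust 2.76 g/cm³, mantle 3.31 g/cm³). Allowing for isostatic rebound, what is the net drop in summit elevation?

Rebound u = e ρ_c/ρ_m = 3.11 km × 2.76/3.31 = 2.593 km.
Net surface drop = e − u = 3.11 km − 2.593 km = e (ρ_m − ρ_c)/ρ_m = 0.517 km.

0.517 km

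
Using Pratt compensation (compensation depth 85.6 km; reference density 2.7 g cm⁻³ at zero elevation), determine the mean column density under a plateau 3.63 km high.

Pratt balance: ρ_ref D = ρ (D + h).
ρ = ρ_ref D/(D + h) = 2.7 × 85.6 km/(85.6 km + 3.63 km) = 2.59 g cm⁻³.

2.59 g cm⁻³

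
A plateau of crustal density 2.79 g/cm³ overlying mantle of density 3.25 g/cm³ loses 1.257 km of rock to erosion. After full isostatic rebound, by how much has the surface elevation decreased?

Rebound u = e ρ_c/ρ_m = 1.257 km × 2.79/3.25 = 1.079 km.
Net surface drop = e − u = 1.257 km − 1.079 km = e (ρ_m − ρ_c)/ρ_m = 0.178 km.

0.178 km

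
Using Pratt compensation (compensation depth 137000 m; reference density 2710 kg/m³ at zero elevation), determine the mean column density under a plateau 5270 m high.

2610 kg/m³

Pratt balance: ρ_ref D = ρ (D + h).
ρ = ρ_ref D/(D + h) = 2710 × 137000 m/(137000 m + 5270 m) = 2610 kg/m³.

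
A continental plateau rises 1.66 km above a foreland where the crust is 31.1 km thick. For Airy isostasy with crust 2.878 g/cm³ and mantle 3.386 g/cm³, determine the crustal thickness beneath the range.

42.2 km

Root depth r = h ρ_c / (ρ_m − ρ_c) = 1.66 km × 2.878 / 0.508 = 9.404 km.
Total thickness = T + h + r = 31.1 km + 1.66 km + 9.404 km = 42.2 km.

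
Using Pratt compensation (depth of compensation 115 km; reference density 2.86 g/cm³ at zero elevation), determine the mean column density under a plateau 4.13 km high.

2.76 g/cm³

Pratt balance: ρ_ref D = ρ (D + h).
ρ = ρ_ref D/(D + h) = 2.86 × 115 km/(115 km + 4.13 km) = 2.76 g/cm³.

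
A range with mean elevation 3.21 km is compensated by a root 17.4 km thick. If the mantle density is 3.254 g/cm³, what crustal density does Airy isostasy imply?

2.75 g/cm³

ρ_c h = (ρ_m − ρ_c) r → ρ_c (h + r) = ρ_m r → ρ_c = ρ_m r / (h + r).
ρ_c = 3.254 × 17.4 km / (3.21 km + 17.4 km) = 2.75 g/cm³.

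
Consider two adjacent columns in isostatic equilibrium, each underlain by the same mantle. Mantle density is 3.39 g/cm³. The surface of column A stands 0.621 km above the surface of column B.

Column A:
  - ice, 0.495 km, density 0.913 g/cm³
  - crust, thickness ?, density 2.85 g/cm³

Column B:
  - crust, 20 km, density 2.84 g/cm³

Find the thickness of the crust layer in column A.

Take the compensation level at the base of the deeper column (depth z_c below the surface of column A) and equate Σ ρ_i t_i down to z_c; mantle fills any gap and the z_c terms cancel.
Column A: 0.495×0.913 + x×2.85 + (z_c − 0.495 − x)×3.39
Column B: 0.621×0 + 20×2.84 + (z_c − 0.621 − 20)×3.39
The z_c×3.39 term appears on both sides and cancels. Collect the known terms of each column as K = Σ(ρt)_known − 3.39 × (depth of known layers): K_A = 0.451935 − 3.39×0.495 = −1.226115; K_B = 56.8 − 3.39×(0.621 + 20) = −13.10519.
Balance: K_A − x×(3.39 − 2.85) = K_B, so x = (K_A − K_B)/(3.39 − 2.85) = 11.8791/0.54 = 22 km.

22 km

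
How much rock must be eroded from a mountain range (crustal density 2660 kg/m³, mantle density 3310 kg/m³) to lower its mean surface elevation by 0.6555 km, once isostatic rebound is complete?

Net drop Δ = e − u = e − e ρ_c/ρ_m = e (ρ_m − ρ_c)/ρ_m.
e = Δ ρ_m/(ρ_m − ρ_c) = 0.6555 km × 3310/650 = 3.34 km.

3.34 km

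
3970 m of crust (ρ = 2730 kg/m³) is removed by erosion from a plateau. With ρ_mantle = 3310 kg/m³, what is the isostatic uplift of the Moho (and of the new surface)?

Unloading: uplift u = e ρ_c/ρ_m = 3970 m × 2730/3310 = 3270 m.

3270 m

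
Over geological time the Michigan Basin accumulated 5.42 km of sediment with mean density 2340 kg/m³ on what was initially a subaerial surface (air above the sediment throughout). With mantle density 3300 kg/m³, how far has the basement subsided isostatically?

Subaerial load: s = t ρ_sed / ρ_m = 5.42 km × 2340/3300 = 3.84 km.

3.84 km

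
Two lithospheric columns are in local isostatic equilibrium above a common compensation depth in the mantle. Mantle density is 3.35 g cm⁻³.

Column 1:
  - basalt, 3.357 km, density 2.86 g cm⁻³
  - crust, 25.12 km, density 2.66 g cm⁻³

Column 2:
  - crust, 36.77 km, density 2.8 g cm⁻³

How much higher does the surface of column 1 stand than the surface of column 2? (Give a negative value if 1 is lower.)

−0.372 km

For any compensation level in the mantle, the mantle terms cancel and isostasy reduces to e = (Σt_1 − Σt_2) − (Σ(ρt)_1 − Σ(ρt)_2) / ρ_m.
Σt_1 = 28.477 km; Σt_2 = 36.77 km; Σ(ρt)_1 = 76.42022; Σ(ρt)_2 = 102.956 (in km·g cm⁻³).
e = (28.477 − 36.77) − (76.42022 − 102.956) / 3.35 = −0.372 km.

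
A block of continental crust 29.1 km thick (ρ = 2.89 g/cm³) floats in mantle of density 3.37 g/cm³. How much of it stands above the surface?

4.14 km

Floating equilibrium: submerged depth d = t ρ_obj/ρ_fluid = 29.1 km × 2.89/3.37 = 24.96 km.
Freeboard = t − d = 29.1 km − 24.96 km = 4.14 km.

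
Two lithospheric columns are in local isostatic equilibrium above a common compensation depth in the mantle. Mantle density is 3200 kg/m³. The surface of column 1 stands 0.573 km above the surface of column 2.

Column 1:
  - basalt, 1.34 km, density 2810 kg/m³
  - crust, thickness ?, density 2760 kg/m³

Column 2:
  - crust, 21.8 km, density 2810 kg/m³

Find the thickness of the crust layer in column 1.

22.3 km

Take the compensation level at the base of the deeper column (depth z_c below the surface of column 1) and equate Σ ρ_i t_i down to z_c; mantle fills any gap and the z_c terms cancel.
Column 1: 1.34×2810 + x×2760 + (z_c − 1.34 − x)×3200
Column 2: 0.573×0 + 21.8×2810 + (z_c − 0.573 − 21.8)×3200
The z_c×3200 term appears on both sides and cancels. Collect the known terms of each column as K = Σ(ρt)_known − 3200 × (depth of known layers): K_1 = 3765.4 − 3200×1.34 = −522.6; K_2 = 61258 − 3200×(0.573 + 21.8) = −10335.6.
Balance: K_1 − x×(3200 − 2760) = K_2, so x = (K_1 − K_2)/(3200 − 2760) = 9813/440 = 22.3 km.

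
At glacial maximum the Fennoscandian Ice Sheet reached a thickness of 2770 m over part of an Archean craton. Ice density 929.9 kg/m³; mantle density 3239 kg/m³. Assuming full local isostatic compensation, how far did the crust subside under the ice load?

By Archimedes' principle applied to the lithosphere: the ice load ρ_ice t is balanced by mantle displaced below, ρ_m s.
s = t ρ_ice / ρ_m = 2770 m × 929.9/3239 = 795 m.

795 m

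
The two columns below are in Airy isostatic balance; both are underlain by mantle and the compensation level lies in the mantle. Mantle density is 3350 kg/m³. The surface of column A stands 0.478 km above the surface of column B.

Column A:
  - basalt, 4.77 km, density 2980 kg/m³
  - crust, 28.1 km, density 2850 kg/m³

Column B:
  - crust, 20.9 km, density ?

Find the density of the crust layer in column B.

2670 kg/m³

Take the compensation level at the base of the deeper column (depth z_c below the surface of column A) and equate Σ ρ_i t_i down to z_c; mantle fills any gap and the z_c terms cancel.
Column A: 4.77×2980 + 28.1×2850 + (z_c − 32.87)×3350
Column B: 0.478×0 + 20.9×ρ + (z_c − 0.478 − 20.9)×3350
The z_c×3350 term appears on both sides and cancels. Collect the known terms of each column as K = Σ(ρt)_known − 3350 × (depth of known layers): K_A = 94299.6 − 3350×32.87 = −15814.9; K_B = 0 − 3350×(0.478 + 20.9) = −71616.3.
Balance: K_A = K_B + 20.9×ρ, so ρ = (K_A − K_B)/20.9 = 55801.4/20.9 = 2670 kg/m³.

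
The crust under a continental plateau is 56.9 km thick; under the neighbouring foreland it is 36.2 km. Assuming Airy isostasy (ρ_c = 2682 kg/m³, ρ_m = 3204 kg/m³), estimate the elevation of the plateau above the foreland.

Excess crust Δ = 56.9 km − 36.2 km = 20.7 km, split between elevation h and root r with h + r = Δ.
Airy balance ρ_c h = (ρ_m − ρ_c) r gives r = h ρ_c/(ρ_m − ρ_c), so h (1 + ρ_c/(ρ_m − ρ_c)) = Δ, i.e. h = Δ (ρ_m − ρ_c)/ρ_m.
h = 20.7 km × 522/3204 = 3.37 km.

3.37 km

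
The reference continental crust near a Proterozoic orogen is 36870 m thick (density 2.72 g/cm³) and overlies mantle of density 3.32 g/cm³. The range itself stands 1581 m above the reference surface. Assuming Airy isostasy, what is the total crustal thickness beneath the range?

Root depth r = h ρ_c / (ρ_m − ρ_c) = 1581 m × 2.72 / 0.6 = 7167 m.
Total thickness = T + h + r = 36870 m + 1581 m + 7167 m = 45600 m.

45600 m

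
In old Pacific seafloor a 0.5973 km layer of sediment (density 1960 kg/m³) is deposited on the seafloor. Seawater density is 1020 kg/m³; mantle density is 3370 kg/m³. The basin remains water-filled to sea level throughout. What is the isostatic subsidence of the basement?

0.239 km

Submarine loading: the sediment displaces seawater, and the subsidence is in turn flooded, so s (ρ_m − ρ_w) = t (ρ_sed − ρ_w).
s = 0.5973 km × (1960 − 1020) / (3370 − 1020) = 0.239 km.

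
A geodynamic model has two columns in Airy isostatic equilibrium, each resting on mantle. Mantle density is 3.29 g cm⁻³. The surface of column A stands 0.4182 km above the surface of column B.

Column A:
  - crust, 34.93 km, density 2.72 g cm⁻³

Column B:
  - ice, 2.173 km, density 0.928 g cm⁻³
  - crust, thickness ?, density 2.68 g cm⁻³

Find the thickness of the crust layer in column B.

Take the compensation level at the base of the deeper column (depth z_c below the surface of column A) and equate Σ ρ_i t_i down to z_c; mantle fills any gap and the z_c terms cancel.
Column A: 34.93×2.72 + (z_c − 34.93)×3.29
Column B: 0.4182×0 + 2.173×0.928 + x×2.68 + (z_c − 0.4182 − 2.173 − x)×3.29
The z_c×3.29 term appears on both sides and cancels. Collect the known terms of each column as K = Σ(ρt)_known − 3.29 × (depth of known layers): K_A = 95.0096 − 3.29×34.93 = −19.9101; K_B = 2.016544 − 3.29×(0.4182 + 2.173) = −6.508504.
Balance: K_A = K_B − x×(3.29 − 2.68), so x = (K_B − K_A)/(3.29 − 2.68) = 13.4016/0.61 = 22 km.

22 km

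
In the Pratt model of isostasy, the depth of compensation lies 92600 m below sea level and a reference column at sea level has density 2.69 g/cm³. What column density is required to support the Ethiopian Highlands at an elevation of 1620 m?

Pratt balance: ρ_ref D = ρ (D + h).
ρ = ρ_ref D/(D + h) = 2.69 × 92600 m/(92600 m + 1620 m) = 2.64 g/cm³.

2.64 g/cm³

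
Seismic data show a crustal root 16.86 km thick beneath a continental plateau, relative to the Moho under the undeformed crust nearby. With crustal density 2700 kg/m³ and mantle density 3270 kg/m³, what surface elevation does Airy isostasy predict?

3.56 km

In Airy isostatic equilibrium: ρ_c h = (ρ_m − ρ_c) r.
h = r (ρ_m − ρ_c) / ρ_c = 16.86 km × (3270 − 2700) / 2700 = 3.56 km.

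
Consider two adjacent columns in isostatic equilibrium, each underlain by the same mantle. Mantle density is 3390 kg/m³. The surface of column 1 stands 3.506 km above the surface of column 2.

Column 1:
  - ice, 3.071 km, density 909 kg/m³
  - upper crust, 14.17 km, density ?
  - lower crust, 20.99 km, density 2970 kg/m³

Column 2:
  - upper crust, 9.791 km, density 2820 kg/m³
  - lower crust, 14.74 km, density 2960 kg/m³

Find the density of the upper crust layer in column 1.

2870 kg/m³

Take the compensation level at the base of the deeper column (depth z_c below the surface of column 1) and equate Σ ρ_i t_i down to z_c; mantle fills any gap and the z_c terms cancel.
Column 1: 3.071×909 + 14.17×ρ + 20.99×2970 + (z_c − 38.231)×3390
Column 2: 3.506×0 + 9.791×2820 + 14.74×2960 + (z_c − 3.506 − 24.531)×3390
The z_c×3390 term appears on both sides and cancels. Collect the known terms of each column as K = Σ(ρt)_known − 3390 × (depth of known layers): K_1 = 65131.839 − 3390×38.231 = −64471.251; K_2 = 71241.02 − 3390×(3.506 + 24.531) = −23804.41.
Balance: K_1 + 14.17×ρ = K_2, so ρ = (K_2 − K_1)/14.17 = 40666.8/14.17 = 2870 kg/m³.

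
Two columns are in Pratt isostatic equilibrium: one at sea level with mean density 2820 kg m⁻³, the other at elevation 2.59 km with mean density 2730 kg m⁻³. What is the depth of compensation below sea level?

ρ_ref D = ρ (D + h) → D (ρ_ref − ρ) = ρ h.
D = ρ h/(ρ_ref − ρ) = 2730 × 2.59 km/(2820 − 2730) = 78.6 km.

78.6 km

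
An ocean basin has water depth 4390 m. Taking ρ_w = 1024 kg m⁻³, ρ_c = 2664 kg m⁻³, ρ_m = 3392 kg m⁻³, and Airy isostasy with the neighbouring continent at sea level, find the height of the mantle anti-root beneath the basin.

9890 m

For local isostatic compensation: replacing crust with seawater at the top is compensated by replacing crust with mantle at the base: d (ρ_c − ρ_w) = a (ρ_m − ρ_c).
a = d (ρ_c − ρ_w)/(ρ_m − ρ_c) = 4390 m × 1640/728 = 9890 m.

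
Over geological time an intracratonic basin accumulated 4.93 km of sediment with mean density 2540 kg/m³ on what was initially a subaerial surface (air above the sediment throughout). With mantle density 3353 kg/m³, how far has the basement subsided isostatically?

Subaerial load: s = t ρ_sed / ρ_m = 4.93 km × 2540/3353 = 3.73 km.

3.73 km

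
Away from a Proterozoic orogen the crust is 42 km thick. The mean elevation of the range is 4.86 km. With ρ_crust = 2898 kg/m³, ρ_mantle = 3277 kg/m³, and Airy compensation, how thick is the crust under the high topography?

84 km

Root depth r = h ρ_c / (ρ_m − ρ_c) = 4.86 km × 2898 / 379 = 37.16 km.
Total thickness = T + h + r = 42 km + 4.86 km + 37.16 km = 84 km.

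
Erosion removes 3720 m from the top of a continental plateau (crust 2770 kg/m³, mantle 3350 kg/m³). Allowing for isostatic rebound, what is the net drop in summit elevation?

644 m

Rebound u = e ρ_c/ρ_m = 3720 m × 2770/3350 = 3076 m.
Net surface drop = e − u = 3720 m − 3076 m = e (ρ_m − ρ_c)/ρ_m = 644 m.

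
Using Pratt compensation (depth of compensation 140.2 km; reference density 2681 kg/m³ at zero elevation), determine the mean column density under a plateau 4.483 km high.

2600 kg/m³

Pratt balance: ρ_ref D = ρ (D + h).
ρ = ρ_ref D/(D + h) = 2681 × 140.2 km/(140.2 km + 4.483 km) = 2600 kg/m³.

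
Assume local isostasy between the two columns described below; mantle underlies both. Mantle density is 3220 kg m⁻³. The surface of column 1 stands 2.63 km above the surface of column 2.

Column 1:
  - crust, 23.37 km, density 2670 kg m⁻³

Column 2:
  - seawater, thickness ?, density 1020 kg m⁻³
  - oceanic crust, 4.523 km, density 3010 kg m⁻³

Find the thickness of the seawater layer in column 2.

1.56 km

Take the compensation level at the base of the deeper column (depth z_c below the surface of column 1) and equate Σ ρ_i t_i down to z_c; mantle fills any gap and the z_c terms cancel.
Column 1: 23.37×2670 + (z_c − 23.37)×3220
Column 2: 2.63×0 + x×1020 + 4.523×3010 + (z_c − 2.63 − 4.523 − x)×3220
The z_c×3220 term appears on both sides and cancels. Collect the known terms of each column as K = Σ(ρt)_known − 3220 × (depth of known layers): K_1 = 62397.9 − 3220×23.37 = −12853.5; K_2 = 13614.23 − 3220×(2.63 + 4.523) = −9418.43.
Balance: K_1 = K_2 − x×(3220 − 1020), so x = (K_2 − K_1)/(3220 − 1020) = 3435.07/2200 = 1.56 km.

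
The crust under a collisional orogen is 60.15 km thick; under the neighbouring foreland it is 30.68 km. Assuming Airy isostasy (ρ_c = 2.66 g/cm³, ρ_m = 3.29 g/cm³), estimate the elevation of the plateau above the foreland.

Excess crust Δ = 60.15 km − 30.68 km = 29.47 km, split between elevation h and root r with h + r = Δ.
Airy balance ρ_c h = (ρ_m − ρ_c) r gives r = h ρ_c/(ρ_m − ρ_c), so h (1 + ρ_c/(ρ_m − ρ_c)) = Δ, i.e. h = Δ (ρ_m − ρ_c)/ρ_m.
h = 29.47 km × 0.63/3.29 = 5.64 km.

5.64 km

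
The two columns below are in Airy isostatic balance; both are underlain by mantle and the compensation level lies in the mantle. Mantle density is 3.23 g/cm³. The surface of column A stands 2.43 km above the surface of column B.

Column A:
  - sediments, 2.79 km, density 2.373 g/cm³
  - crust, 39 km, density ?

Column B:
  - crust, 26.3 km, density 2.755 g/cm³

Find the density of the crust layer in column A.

Take the compensation level at the base of the deeper column (depth z_c below the surface of column A) and equate Σ ρ_i t_i down to z_c; mantle fills any gap and the z_c terms cancel.
Column A: 2.79×2.373 + 39×ρ + (z_c − 41.79)×3.23
Column B: 2.43×0 + 26.3×2.755 + (z_c − 2.43 − 26.3)×3.23
The z_c×3.23 term appears on both sides and cancels. Collect the known terms of each column as K = Σ(ρt)_known − 3.23 × (depth of known layers): K_A = 6.62067 − 3.23×41.79 = −128.36103; K_B = 72.4565 − 3.23×(2.43 + 26.3) = −20.3414.
Balance: K_A + 39×ρ = K_B, so ρ = (K_B − K_A)/39 = 108.02/39 = 2.77 g/cm³.

2.77 g/cm³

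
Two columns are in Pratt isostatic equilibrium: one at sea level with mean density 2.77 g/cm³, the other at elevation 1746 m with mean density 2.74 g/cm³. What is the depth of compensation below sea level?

ρ_ref D = ρ (D + h) → D (ρ_ref − ρ) = ρ h.
D = ρ h/(ρ_ref − ρ) = 2.74 × 1746 m/(2.77 − 2.74) = 159000 m.

159000 m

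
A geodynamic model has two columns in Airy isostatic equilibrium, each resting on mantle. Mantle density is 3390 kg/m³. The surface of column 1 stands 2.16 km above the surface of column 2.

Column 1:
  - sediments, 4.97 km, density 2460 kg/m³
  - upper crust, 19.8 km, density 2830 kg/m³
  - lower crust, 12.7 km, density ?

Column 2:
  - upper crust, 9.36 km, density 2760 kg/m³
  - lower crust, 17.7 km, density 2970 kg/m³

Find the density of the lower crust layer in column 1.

3000 kg/m³

Take the compensation level at the base of the deeper column (depth z_c below the surface of column 1) and equate Σ ρ_i t_i down to z_c; mantle fills any gap and the z_c terms cancel.
Column 1: 4.97×2460 + 19.8×2830 + 12.7×ρ + (z_c − 37.47)×3390
Column 2: 2.16×0 + 9.36×2760 + 17.7×2970 + (z_c − 2.16 − 27.06)×3390
The z_c×3390 term appears on both sides and cancels. Collect the known terms of each column as K = Σ(ρt)_known − 3390 × (depth of known layers): K_1 = 68260.2 − 3390×37.47 = −58763.1; K_2 = 78402.6 − 3390×(2.16 + 27.06) = −20653.2.
Balance: K_1 + 12.7×ρ = K_2, so ρ = (K_2 − K_1)/12.7 = 38109.9/12.7 = 3000 kg/m³.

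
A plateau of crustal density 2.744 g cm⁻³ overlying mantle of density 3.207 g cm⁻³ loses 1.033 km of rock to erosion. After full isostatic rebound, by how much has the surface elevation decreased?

Rebound u = e ρ_c/ρ_m = 1.033 km × 2.744/3.207 = 0.8839 km.
Net surface drop = e − u = 1.033 km − 0.8839 km = e (ρ_m − ρ_c)/ρ_m = 0.149 km.

0.149 km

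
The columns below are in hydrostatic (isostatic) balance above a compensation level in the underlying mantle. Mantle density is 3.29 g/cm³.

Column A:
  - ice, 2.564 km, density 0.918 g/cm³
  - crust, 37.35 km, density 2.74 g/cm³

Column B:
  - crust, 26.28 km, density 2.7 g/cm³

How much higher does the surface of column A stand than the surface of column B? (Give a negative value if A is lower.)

3.38 km

For any compensation level in the mantle, the mantle terms cancel and isostasy reduces to e = (Σt_A − Σt_B) − (Σ(ρt)_A − Σ(ρt)_B) / ρ_m.
Σt_A = 39.914 km; Σt_B = 26.28 km; Σ(ρt)_A = 104.692752; Σ(ρt)_B = 70.956 (in km·g/cm³).
e = (39.914 − 26.28) − (104.692752 − 70.956) / 3.29 = 3.38 km.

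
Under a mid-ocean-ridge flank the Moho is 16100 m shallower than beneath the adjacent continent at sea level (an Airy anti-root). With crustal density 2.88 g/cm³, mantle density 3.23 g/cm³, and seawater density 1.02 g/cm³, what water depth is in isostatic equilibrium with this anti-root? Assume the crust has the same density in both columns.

3030 m

Replacing a thickness d of crust by seawater at the top must be balanced by replacing crust with mantle at the base: d (ρ_c − ρ_w) = a (ρ_m − ρ_c).
d = a (ρ_m − ρ_c)/(ρ_c − ρ_w) = 16100 m × 0.35/1.86 = 3030 m.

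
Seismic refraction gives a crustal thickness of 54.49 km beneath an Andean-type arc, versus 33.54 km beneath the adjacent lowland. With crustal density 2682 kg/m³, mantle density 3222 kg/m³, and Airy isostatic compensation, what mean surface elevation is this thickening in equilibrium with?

3.51 km

Excess crust Δ = 54.49 km − 33.54 km = 20.95 km, split between elevation h and root r with h + r = Δ.
Airy balance ρ_c h = (ρ_m − ρ_c) r gives r = h ρ_c/(ρ_m − ρ_c), so h (1 + ρ_c/(ρ_m − ρ_c)) = Δ, i.e. h = Δ (ρ_m − ρ_c)/ρ_m.
h = 20.95 km × 540/3222 = 3.51 km.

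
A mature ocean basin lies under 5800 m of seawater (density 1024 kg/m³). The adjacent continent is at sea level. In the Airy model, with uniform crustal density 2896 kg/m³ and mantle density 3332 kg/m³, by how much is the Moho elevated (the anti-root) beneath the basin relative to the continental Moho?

24900 m

Equating mass per unit area of the two columns: replacing crust with seawater at the top is compensated by replacing crust with mantle at the base: d (ρ_c − ρ_w) = a (ρ_m − ρ_c).
a = d (ρ_c − ρ_w)/(ρ_m − ρ_c) = 5800 m × 1872/436 = 24900 m.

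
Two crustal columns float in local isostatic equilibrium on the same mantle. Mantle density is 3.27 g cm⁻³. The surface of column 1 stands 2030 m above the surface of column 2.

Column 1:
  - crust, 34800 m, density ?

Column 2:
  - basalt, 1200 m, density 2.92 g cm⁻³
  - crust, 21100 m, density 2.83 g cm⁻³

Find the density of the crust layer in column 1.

2.8 g cm⁻³

Take the compensation level at the base of the deeper column (depth z_c below the surface of column 1) and equate Σ ρ_i t_i down to z_c; mantle fills any gap and the z_c terms cancel.
Column 1: 34800×ρ + (z_c − 34800)×3.27
Column 2: 2030×0 + 1200×2.92 + 21100×2.83 + (z_c − 2030 − 22300)×3.27
The z_c×3.27 term appears on both sides and cancels. Collect the known terms of each column as K = Σ(ρt)_known − 3.27 × (depth of known layers): K_1 = 0 − 3.27×34800 = −113796; K_2 = 63217 − 3.27×(2030 + 22300) = −16342.1.
Balance: K_1 + 34800×ρ = K_2, so ρ = (K_2 − K_1)/34800 = 97453.9/34800 = 2.8 g cm⁻³.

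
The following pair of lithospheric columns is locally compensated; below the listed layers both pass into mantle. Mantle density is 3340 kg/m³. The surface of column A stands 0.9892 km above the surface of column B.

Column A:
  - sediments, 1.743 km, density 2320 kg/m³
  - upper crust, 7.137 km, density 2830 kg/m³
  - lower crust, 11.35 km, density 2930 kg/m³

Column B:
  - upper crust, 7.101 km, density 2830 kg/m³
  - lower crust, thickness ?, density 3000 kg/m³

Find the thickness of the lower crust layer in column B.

Take the compensation level at the base of the deeper column (depth z_c below the surface of column A) and equate Σ ρ_i t_i down to z_c; mantle fills any gap and the z_c terms cancel.
Column A: 1.743×2320 + 7.137×2830 + 11.35×2930 + (z_c − 20.23)×3340
Column B: 0.9892×0 + 7.101×2830 + x×3000 + (z_c − 0.9892 − 7.101 − x)×3340
The z_c×3340 term appears on both sides and cancels. Collect the known terms of each column as K = Σ(ρt)_known − 3340 × (depth of known layers): K_A = 57496.97 − 3340×20.23 = −10071.23; K_B = 20095.83 − 3340×(0.9892 + 7.101) = −6925.438.
Balance: K_A = K_B − x×(3340 − 3000), so x = (K_B − K_A)/(3340 − 3000) = 3145.79/340 = 9.25 km.

9.25 km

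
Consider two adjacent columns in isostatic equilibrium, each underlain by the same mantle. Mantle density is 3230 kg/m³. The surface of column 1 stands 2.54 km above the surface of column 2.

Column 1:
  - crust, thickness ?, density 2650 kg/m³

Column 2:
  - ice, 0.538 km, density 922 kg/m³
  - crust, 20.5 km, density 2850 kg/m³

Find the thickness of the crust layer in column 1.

Take the compensation level at the base of the deeper column (depth z_c below the surface of column 1) and equate Σ ρ_i t_i down to z_c; mantle fills any gap and the z_c terms cancel.
Column 1: x×2650 + (z_c − 0 − x)×3230
Column 2: 2.54×0 + 0.538×922 + 20.5×2850 + (z_c − 2.54 − 21.038)×3230
The z_c×3230 term appears on both sides and cancels. Collect the known terms of each column as K = Σ(ρt)_known − 3230 × (depth of known layers): K_1 = 0 − 3230×0 = 0; K_2 = 58921.036 − 3230×(2.54 + 21.038) = −17235.904.
Balance: K_1 − x×(3230 − 2650) = K_2, so x = (K_1 − K_2)/(3230 − 2650) = 17235.9/580 = 29.7 km.

29.7 km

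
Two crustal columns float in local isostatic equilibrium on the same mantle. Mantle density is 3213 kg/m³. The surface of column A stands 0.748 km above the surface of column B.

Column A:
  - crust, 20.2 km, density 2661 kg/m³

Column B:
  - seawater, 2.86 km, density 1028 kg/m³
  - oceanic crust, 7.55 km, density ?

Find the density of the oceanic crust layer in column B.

Take the compensation level at the base of the deeper column (depth z_c below the surface of column A) and equate Σ ρ_i t_i down to z_c; mantle fills any gap and the z_c terms cancel.
Column A: 20.2×2661 + (z_c − 20.2)×3213
Column B: 0.748×0 + 2.86×1028 + 7.55×ρ + (z_c − 0.748 − 10.41)×3213
The z_c×3213 term appears on both sides and cancels. Collect the known terms of each column as K = Σ(ρt)_known − 3213 × (depth of known layers): K_A = 53752.2 − 3213×20.2 = −11150.4; K_B = 2940.08 − 3213×(0.748 + 10.41) = −32910.574.
Balance: K_A = K_B + 7.55×ρ, so ρ = (K_A − K_B)/7.55 = 21760.2/7.55 = 2880 kg/m³.

2880 kg/m³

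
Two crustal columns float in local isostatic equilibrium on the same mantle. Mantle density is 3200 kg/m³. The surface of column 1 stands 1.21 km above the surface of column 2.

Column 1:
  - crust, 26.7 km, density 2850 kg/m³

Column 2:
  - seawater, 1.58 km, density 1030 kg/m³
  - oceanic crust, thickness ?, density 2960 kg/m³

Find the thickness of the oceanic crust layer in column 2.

Take the compensation level at the base of the deeper column (depth z_c below the surface of column 1) and equate Σ ρ_i t_i down to z_c; mantle fills any gap and the z_c terms cancel.
Column 1: 26.7×2850 + (z_c − 26.7)×3200
Column 2: 1.21×0 + 1.58×1030 + x×2960 + (z_c − 1.21 − 1.58 − x)×3200
The z_c×3200 term appears on both sides and cancels. Collect the known terms of each column as K = Σ(ρt)_known − 3200 × (depth of known layers): K_1 = 76095 − 3200×26.7 = −9345; K_2 = 1627.4 − 3200×(1.21 + 1.58) = −7300.6.
Balance: K_1 = K_2 − x×(3200 − 2960), so x = (K_2 − K_1)/(3200 − 2960) = 2044.4/240 = 8.52 km.

8.52 km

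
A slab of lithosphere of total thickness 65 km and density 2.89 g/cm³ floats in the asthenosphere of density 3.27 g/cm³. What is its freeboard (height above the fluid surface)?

7.55 km

Floating equilibrium: submerged depth d = t ρ_obj/ρ_fluid = 65 km × 2.89/3.27 = 57.45 km.
Freeboard = t − d = 65 km − 57.45 km = 7.55 km.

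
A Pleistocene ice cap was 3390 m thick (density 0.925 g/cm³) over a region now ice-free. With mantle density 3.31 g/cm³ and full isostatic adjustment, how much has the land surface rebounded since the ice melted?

947 m

Removing the load lets mantle flow back in; uplift u satisfies ρ_ice t = ρ_m u.
u = t ρ_ice/ρ_m = 3390 m × 0.925/3.31 = 947 m.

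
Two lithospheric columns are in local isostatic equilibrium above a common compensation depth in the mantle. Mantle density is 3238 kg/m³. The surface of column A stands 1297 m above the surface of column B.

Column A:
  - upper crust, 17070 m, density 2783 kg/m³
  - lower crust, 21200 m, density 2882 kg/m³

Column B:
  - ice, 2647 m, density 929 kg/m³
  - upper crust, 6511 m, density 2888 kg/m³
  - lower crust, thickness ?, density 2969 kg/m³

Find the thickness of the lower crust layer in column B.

10100 m

Take the compensation level at the base of the deeper column (depth z_c below the surface of column A) and equate Σ ρ_i t_i down to z_c; mantle fills any gap and the z_c terms cancel.
Column A: 17070×2783 + 21200×2882 + (z_c − 38270)×3238
Column B: 1297×0 + 2647×929 + 6511×2888 + x×2969 + (z_c − 1297 − 9158 − x)×3238
The z_c×3238 term appears on both sides and cancels. Collect the known terms of each column as K = Σ(ρt)_known − 3238 × (depth of known layers): K_A = 108604210 − 3238×38270 = −15314050; K_B = 21262831 − 3238×(1297 + 9158) = −12590459.
Balance: K_A = K_B − x×(3238 − 2969), so x = (K_B − K_A)/(3238 − 2969) = 2723590/269 = 10100 m.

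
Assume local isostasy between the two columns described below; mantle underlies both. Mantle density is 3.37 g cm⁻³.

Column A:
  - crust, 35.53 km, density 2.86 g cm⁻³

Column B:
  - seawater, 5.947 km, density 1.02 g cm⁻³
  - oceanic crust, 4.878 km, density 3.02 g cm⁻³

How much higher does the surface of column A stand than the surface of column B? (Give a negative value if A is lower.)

For any compensation level in the mantle, the mantle terms cancel and isostasy reduces to e = (Σt_A − Σt_B) − (Σ(ρt)_A − Σ(ρt)_B) / ρ_m.
Σt_A = 35.53 km; Σt_B = 10.825 km; Σ(ρt)_A = 101.6158; Σ(ρt)_B = 20.7975 (in km·g cm⁻³).
e = (35.53 − 10.825) − (101.6158 − 20.7975) / 3.37 = 0.723 km.

0.723 km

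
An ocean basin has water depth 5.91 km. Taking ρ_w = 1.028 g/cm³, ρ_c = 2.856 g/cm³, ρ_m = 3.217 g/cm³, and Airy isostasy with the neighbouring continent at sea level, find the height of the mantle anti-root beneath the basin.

Isostatic balance requires: replacing crust with seawater at the top is compensated by replacing crust with mantle at the base: d (ρ_c − ρ_w) = a (ρ_m − ρ_c).
a = d (ρ_c − ρ_w)/(ρ_m − ρ_c) = 5.91 km × 1.828/0.361 = 29.9 km.

29.9 km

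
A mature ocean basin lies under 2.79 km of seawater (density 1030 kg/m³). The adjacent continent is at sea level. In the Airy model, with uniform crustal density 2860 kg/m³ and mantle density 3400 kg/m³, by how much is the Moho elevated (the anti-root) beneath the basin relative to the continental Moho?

In Airy isostatic equilibrium: replacing crust with seawater at the top is compensated by replacing crust with mantle at the base: d (ρ_c − ρ_w) = a (ρ_m − ρ_c).
a = d (ρ_c − ρ_w)/(ρ_m − ρ_c) = 2.79 km × 1830/540 = 9.46 km.

9.46 km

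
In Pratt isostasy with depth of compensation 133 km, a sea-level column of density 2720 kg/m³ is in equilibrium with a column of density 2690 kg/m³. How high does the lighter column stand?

ρ_ref D = ρ (D + h) → h = D (ρ_ref − ρ)/ρ.
h = 133 km × (2720 − 2690)/2690 = 1.48 km.

1.48 km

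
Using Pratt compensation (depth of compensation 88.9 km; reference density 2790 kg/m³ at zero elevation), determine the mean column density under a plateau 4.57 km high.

2650 kg/m³

Pratt balance: ρ_ref D = ρ (D + h).
ρ = ρ_ref D/(D + h) = 2790 × 88.9 km/(88.9 km + 4.57 km) = 2650 kg/m³.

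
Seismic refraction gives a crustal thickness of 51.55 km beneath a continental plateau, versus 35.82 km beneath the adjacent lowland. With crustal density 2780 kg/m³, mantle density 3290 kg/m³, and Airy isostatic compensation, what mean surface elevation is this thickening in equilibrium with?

Excess crust Δ = 51.55 km − 35.82 km = 15.73 km, split between elevation h and root r with h + r = Δ.
Airy balance ρ_c h = (ρ_m − ρ_c) r gives r = h ρ_c/(ρ_m − ρ_c), so h (1 + ρ_c/(ρ_m − ρ_c)) = Δ, i.e. h = Δ (ρ_m − ρ_c)/ρ_m.
h = 15.73 km × 510/3290 = 2.44 km.

2.44 km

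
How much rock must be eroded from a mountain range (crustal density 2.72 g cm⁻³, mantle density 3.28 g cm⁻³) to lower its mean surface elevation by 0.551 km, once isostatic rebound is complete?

Net drop Δ = e − u = e − e ρ_c/ρ_m = e (ρ_m − ρ_c)/ρ_m.
e = Δ ρ_m/(ρ_m − ρ_c) = 0.551 km × 3.28/0.56 = 3.23 km.

3.23 km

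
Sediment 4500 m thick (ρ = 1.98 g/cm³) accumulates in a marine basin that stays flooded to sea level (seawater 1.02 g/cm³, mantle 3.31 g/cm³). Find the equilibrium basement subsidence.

Submarine loading: the sediment displaces seawater, and the subsidence is in turn flooded, so s (ρ_m − ρ_w) = t (ρ_sed − ρ_w).
s = 4500 m × (1.98 − 1.02) / (3.31 − 1.02) = 1890 m.

1890 m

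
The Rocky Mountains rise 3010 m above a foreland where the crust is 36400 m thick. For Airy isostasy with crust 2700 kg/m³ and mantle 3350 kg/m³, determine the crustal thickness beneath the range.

Root depth r = h ρ_c / (ρ_m − ρ_c) = 3010 m × 2700 / 650 = 12500 m.
Total thickness = T + h + r = 36400 m + 3010 m + 12500 m = 51900 m.

51900 m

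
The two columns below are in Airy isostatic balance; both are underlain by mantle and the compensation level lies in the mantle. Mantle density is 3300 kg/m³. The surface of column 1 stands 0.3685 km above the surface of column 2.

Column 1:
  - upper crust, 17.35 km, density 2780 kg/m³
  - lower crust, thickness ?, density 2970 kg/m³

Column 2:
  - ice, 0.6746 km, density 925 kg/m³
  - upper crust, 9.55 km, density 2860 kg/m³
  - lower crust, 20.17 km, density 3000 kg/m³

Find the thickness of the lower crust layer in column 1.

12.3 km

Take the compensation level at the base of the deeper column (depth z_c below the surface of column 1) and equate Σ ρ_i t_i down to z_c; mantle fills any gap and the z_c terms cancel.
Column 1: 17.35×2780 + x×2970 + (z_c − 17.35 − x)×3300
Column 2: 0.3685×0 + 0.6746×925 + 9.55×2860 + 20.17×3000 + (z_c − 0.3685 − 30.3946)×3300
The z_c×3300 term appears on both sides and cancels. Collect the known terms of each column as K = Σ(ρt)_known − 3300 × (depth of known layers): K_1 = 48233 − 3300×17.35 = −9022; K_2 = 88447.005 − 3300×(0.3685 + 30.3946) = −13071.225.
Balance: K_1 − x×(3300 − 2970) = K_2, so x = (K_1 − K_2)/(3300 − 2970) = 4049.22/330 = 12.3 km.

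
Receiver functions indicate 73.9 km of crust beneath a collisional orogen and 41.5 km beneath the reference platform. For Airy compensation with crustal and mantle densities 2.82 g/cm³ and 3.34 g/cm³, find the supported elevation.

Excess crust Δ = 73.9 km − 41.5 km = 32.4 km, split between elevation h and root r with h + r = Δ.
Airy balance ρ_c h = (ρ_m − ρ_c) r gives r = h ρ_c/(ρ_m − ρ_c), so h (1 + ρ_c/(ρ_m − ρ_c)) = Δ, i.e. h = Δ (ρ_m − ρ_c)/ρ_m.
h = 32.4 km × 0.52/3.34 = 5.04 km.

5.04 km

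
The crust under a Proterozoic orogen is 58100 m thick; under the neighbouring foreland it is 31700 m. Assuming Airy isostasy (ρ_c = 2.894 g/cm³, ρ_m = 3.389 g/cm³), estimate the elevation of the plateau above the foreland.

Excess crust Δ = 58100 m − 31700 m = 26400 m, split between elevation h and root r with h + r = Δ.
Airy balance ρ_c h = (ρ_m − ρ_c) r gives r = h ρ_c/(ρ_m − ρ_c), so h (1 + ρ_c/(ρ_m − ρ_c)) = Δ, i.e. h = Δ (ρ_m − ρ_c)/ρ_m.
h = 26400 m × 0.495/3.389 = 3860 m.

3860 m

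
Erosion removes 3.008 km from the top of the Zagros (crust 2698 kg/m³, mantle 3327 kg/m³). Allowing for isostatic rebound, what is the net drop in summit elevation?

Rebound u = e ρ_c/ρ_m = 3.008 km × 2698/3327 = 2.439 km.
Net surface drop = e − u = 3.008 km − 2.439 km = e (ρ_m − ρ_c)/ρ_m = 0.569 km.

0.569 km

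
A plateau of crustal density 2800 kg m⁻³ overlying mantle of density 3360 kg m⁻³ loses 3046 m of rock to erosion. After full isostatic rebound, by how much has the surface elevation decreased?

508 m

Rebound u = e ρ_c/ρ_m = 3046 m × 2800/3360 = 2538 m.
Net surface drop = e − u = 3046 m − 2538 m = e (ρ_m − ρ_c)/ρ_m = 508 m.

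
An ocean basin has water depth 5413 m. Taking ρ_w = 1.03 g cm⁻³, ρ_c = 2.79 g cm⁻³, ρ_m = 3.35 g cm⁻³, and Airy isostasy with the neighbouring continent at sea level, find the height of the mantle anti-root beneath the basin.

17000 m

By Archimedes' principle applied to the lithosphere: replacing crust with seawater at the top is compensated by replacing crust with mantle at the base: d (ρ_c − ρ_w) = a (ρ_m − ρ_c).
a = d (ρ_c − ρ_w)/(ρ_m − ρ_c) = 5413 m × 1.76/0.56 = 17000 m.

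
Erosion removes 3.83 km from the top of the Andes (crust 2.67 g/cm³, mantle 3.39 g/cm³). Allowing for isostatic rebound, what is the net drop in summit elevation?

0.813 km

Rebound u = e ρ_c/ρ_m = 3.83 km × 2.67/3.39 = 3.017 km.
Net surface drop = e − u = 3.83 km − 3.017 km = e (ρ_m − ρ_c)/ρ_m = 0.813 km.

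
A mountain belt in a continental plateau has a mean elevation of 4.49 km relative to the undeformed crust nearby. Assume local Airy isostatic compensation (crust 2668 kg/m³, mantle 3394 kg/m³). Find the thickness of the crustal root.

For local isostatic compensation: the weight of the topography is balanced by the buoyancy of the root, ρ_c h = (ρ_m − ρ_c) r.
r = h · ρ_c / (ρ_m − ρ_c) = 4.49 km × 2668 / (3394 − 2668) = 16.5 km.

16.5 km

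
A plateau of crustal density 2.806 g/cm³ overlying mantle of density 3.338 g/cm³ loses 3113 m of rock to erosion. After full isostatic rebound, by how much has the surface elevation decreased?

Rebound u = e ρ_c/ρ_m = 3113 m × 2.806/3.338 = 2617 m.
Net surface drop = e − u = 3113 m − 2617 m = e (ρ_m − ρ_c)/ρ_m = 496 m.

496 m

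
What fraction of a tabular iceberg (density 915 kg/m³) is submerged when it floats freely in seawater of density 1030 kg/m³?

Submerged fraction = ρ_obj/ρ_fluid = 915/1030 = 88.8%.

88.8%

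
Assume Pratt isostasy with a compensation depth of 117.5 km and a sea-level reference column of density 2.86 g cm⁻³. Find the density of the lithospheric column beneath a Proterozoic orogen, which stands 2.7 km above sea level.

Pratt balance: ρ_ref D = ρ (D + h).
ρ = ρ_ref D/(D + h) = 2.86 × 117.5 km/(117.5 km + 2.7 km) = 2.8 g cm⁻³.

2.8 g cm⁻³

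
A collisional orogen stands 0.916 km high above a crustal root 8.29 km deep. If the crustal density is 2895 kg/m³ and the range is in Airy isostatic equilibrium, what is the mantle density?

3210 kg/m³

Airy balance: ρ_c h = (ρ_m − ρ_c) r → ρ_m = ρ_c (1 + h/r).
ρ_m = 2895 × (1 + 0.916 km/8.29 km) = 3210 kg/m³.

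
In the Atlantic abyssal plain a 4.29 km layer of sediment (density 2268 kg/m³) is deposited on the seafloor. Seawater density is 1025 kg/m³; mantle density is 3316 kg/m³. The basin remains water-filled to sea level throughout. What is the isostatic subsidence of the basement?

2.33 km

Submarine loading: the sediment displaces seawater, and the subsidence is in turn flooded, so s (ρ_m − ρ_w) = t (ρ_sed − ρ_w).
s = 4.29 km × (2268 − 1025) / (3316 − 1025) = 2.33 km.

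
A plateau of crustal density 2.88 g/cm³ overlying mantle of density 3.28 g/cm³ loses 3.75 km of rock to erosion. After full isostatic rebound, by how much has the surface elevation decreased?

Rebound u = e ρ_c/ρ_m = 3.75 km × 2.88/3.28 = 3.293 km.
Net surface drop = e − u = 3.75 km − 3.293 km = e (ρ_m − ρ_c)/ρ_m = 0.457 km.

0.457 km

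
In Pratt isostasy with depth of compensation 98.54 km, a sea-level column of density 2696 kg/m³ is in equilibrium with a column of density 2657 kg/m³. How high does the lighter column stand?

1.45 km

ρ_ref D = ρ (D + h) → h = D (ρ_ref − ρ)/ρ.
h = 98.54 km × (2696 − 2657)/2657 = 1.45 km.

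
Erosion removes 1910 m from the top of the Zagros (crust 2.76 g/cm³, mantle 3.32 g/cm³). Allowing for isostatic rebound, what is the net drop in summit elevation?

322 m

Rebound u = e ρ_c/ρ_m = 1910 m × 2.76/3.32 = 1588 m.
Net surface drop = e − u = 1910 m − 1588 m = e (ρ_m − ρ_c)/ρ_m = 322 m.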